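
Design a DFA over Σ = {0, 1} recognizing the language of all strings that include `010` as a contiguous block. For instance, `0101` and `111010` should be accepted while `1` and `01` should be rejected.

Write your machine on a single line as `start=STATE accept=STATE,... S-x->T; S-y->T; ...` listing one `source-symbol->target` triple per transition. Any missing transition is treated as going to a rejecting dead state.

start=q0; accept=q3; q0-0->q1; q0-1->q0; q1-0->q1; q1-1->q2; q2-0->q3; q2-1->q0; q3-0->q3; q3-1->q3

Track how much of `010` has been matched so far: state q0 is no progress, q3 is the absorbing accept state reached once `010` has occurred. Intermediate states record partial matches; on a mismatch, fall back to the longest reusable overlap.
A 4-state machine:
        0   1  
>  q0   q1  q0 
   q1   q1  q2 
   q2   q3  q0 
 * q3   q3  q3 
(> = start, * = accepting)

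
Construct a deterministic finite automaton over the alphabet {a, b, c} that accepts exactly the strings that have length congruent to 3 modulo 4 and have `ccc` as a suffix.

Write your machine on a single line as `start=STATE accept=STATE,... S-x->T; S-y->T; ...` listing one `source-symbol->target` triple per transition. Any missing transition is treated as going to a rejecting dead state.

Handle the two conditions separately and then intersect. One (4 states) tracks the input length modulo 4; the other (4 states) tracks how much of the suffix `ccc` has currently been matched. Each combined state is a pair, one component from each; accept when both components accept.
A 16-state machine:
          a    b    c  
>  S0     S1   S1   S2 
   S1     S3   S3   S4 
   S2     S3   S3   S5 
   S3     S6   S6   S7 
   S4     S6   S6   S8 
   S5     S6   S6   S9 
   S6     S0   S0  S10 
   S7     S0   S0  S11 
   S8     S0   S0  S12 
 * S9     S0   S0  S12 
   S10    S1   S1  S13 
   S11    S1   S1  S14 
   S12    S1   S1  S14 
   S13    S3   S3  S15 
   S14    S3   S3  S15 
   S15    S6   S6   S9 
(> = start, * = accepting)

start=S0; accept=S9; S0-a->S1; S0-b->S1; S0-c->S2; S1-a->S3; S1-b->S3; S1-c->S4; S2-a->S3; S2-b->S3; S2-c->S5; S3-a->S6; S3-b->S6; S3-c->S7; S4-a->S6; S4-b->S6; S4-c->S8; S5-a->S6; S5-b->S6; S5-c->S9; S6-a->S0; S6-b->S0; S6-c->S10; S7-a->S0; S7-b->S0; S7-c->S11; S8-a->S0; S8-b->S0; S8-c->S12; S9-a->S0; S9-b->S0; S9-c->S12; S10-a->S1; S10-b->S1; S10-c->S13; S11-a->S1; S11-b->S1; S11-c->S14; S12-a->S1; S12-b->S1; S12-c->S14; S13-a->S3; S13-b->S3; S13-c->S15; S14-a->S3; S14-b->S3; S14-c->S15; S15-a->S6; S15-b->S6; S15-c->S9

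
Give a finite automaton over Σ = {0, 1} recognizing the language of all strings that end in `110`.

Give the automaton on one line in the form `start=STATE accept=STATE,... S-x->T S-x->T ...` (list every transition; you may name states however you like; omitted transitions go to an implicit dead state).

start=s0 accept=s3 s0-0->s0 s0-1->s1 s1-0->s0 s1-1->s2 s2-0->s3 s2-1->s2 s3-0->s0 s3-1->s1

Remember how much of `110` the current input suffix matches. State s0 means no match yet; s1 means the last symbol is `1`; s2 means the last 2 symbols are `11`; s3 means the last 3 symbols are `110`. Only s3 accepts. On a mismatch, fall back to the longest proper suffix that is still a prefix of `110`.
4 states suffice.
        0   1  
>  s0   s0  s1 
   s1   s0  s2 
   s2   s3  s2 
 * s3   s0  s1 
(> = start, * = accepting)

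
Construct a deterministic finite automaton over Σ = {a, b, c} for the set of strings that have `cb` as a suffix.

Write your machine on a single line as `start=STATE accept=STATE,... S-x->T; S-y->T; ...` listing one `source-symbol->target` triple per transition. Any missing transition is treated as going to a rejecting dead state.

Remember how much of `cb` the current input suffix matches. State s0 means no match yet; s1 means the last symbol is `c`; s2 means the last 2 symbols are `cb`. Only s2 accepts. On a mismatch, fall back to the longest proper suffix that is still a prefix of `cb`.
        a   b   c  
>  s0   s0  s0  s1 
   s1   s0  s2  s1 
 * s2   s0  s0  s1 
(> = start, * = accepting)

start=s0; accept=s2; s0-a->s0; s0-b->s0; s0-c->s1; s1-a->s0; s1-b->s2; s1-c->s1; s2-a->s0; s2-b->s0; s2-c->s1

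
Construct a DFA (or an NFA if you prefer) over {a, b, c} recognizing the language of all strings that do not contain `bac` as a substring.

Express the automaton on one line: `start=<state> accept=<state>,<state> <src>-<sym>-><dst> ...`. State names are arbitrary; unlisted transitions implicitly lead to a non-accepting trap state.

This is the complement of 'contains `bac`'. Use the same substring-matching states — q0 through q3 holding how much of `bac` has just been matched — but flip the accepting set: everything except the trap q3 accepts.
4 states suffice.
        a   b   c  
>* q0   q0  q1  q0 
 * q1   q2  q1  q0 
 * q2   q0  q1  q3 
   q3   q3  q3  q3 
(> = start, * = accepting)

start=q0 accept=q0,q1,q2 q0-a->q0 q0-b->q1 q0-c->q0 q1-a->q2 q1-b->q1 q1-c->q0 q2-a->q0 q2-b->q1 q2-c->q3 q3-a->q3 q3-b->q3 q3-c->q3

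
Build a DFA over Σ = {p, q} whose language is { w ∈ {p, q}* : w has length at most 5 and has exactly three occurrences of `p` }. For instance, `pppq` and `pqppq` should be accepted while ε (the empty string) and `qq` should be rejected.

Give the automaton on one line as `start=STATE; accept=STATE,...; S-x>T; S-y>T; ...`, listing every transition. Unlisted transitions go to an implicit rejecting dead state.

Run two small machines in parallel and take their product. One (7 states) tracks the input length, saturating at 6; the other (5 states) tracks the count of `p`s, saturating at 4. Each combined state is a pair, one component from each; accept when both components accept. After merging equivalent states the machine shrinks.
13 states suffice.
          p    q  
>  S0     S1   S2 
   S1     S3   S4 
   S2     S4   S5 
   S3     S6   S7 
   S4     S7   S8 
   S5     S8   S9 
 * S6     S9  S10 
   S7    S10  S11 
   S8    S11   S9 
   S9     S9   S9 
 * S10    S9  S12 
   S11   S12   S9 
 * S12    S9   S9 
(> = start, * = accepting)

start=S0; accept=S6,S10,S12; S0-p>S1; S0-q>S2; S1-p>S3; S1-q>S4; S2-p>S4; S2-q>S5; S3-p>S6; S3-q>S7; S4-p>S7; S4-q>S8; S5-p>S8; S5-q>S9; S6-p>S9; S6-q>S10; S7-p>S10; S7-q>S11; S8-p>S11; S8-q>S9; S9-p>S9; S9-q>S9; S10-p>S9; S10-q>S12; S11-p>S12; S11-q>S9; S12-p>S9; S12-q>S9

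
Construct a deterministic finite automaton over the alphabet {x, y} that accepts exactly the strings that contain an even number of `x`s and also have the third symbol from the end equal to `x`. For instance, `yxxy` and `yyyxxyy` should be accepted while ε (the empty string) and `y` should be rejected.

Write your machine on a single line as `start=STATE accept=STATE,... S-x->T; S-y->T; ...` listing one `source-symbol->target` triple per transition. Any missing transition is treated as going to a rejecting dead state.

start=A; accept=F,G,I,J; A-x->B; A-y->A; B-x->C; B-y->D; C-x->E; C-y->F; D-x->G; D-y->H; E-x->I; E-y->D; F-x->B; F-y->J; G-x->E; G-y->K; H-x->L; H-y->H; I-x->E; I-y->F; J-x->B; J-y->A; K-x->B; K-y->J; L-x->E; L-y->K

Run two small machines in parallel and take their product. One (2 states) tracks the count of `x`s modulo 2; the other (15 states) tracks the last 3 symbols read. Each combined state is a pair, one component from each; accept when both components accept. Minimizing collapses redundant product states.
A 12-state machine:
       x  y 
>  A   B  A 
   B   C  D 
   C   E  F 
   D   G  H 
   E   I  D 
 * F   B  J 
 * G   E  K 
   H   L  H 
 * I   E  F 
 * J   B  A 
   K   B  J 
   L   E  K 
(> = start, * = accepting)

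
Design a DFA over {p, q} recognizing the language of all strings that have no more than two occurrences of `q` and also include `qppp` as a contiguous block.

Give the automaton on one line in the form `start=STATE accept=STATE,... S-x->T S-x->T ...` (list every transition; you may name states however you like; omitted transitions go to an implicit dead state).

Build one automaton per condition and run them in lockstep. The first has 4 states tracking the count of `q`s, saturating at 3; the second has 5 states tracking whether and how much of `qppp` has been seen. A product state is a pair (one from each), accepting exactly when both do. Equivalent product states are then merged.
10 states suffice.
        p   q  
>  S0   S0  S1 
   S1   S2  S3 
   S2   S4  S3 
   S3   S5  S6 
   S4   S7  S3 
   S5   S8  S6 
   S6   S6  S6 
 * S7   S7  S9 
   S8   S9  S6 
 * S9   S9  S6 
(> = start, * = accepting)

start=S0 accept=S7,S9 S0-p->S0 S0-q->S1 S1-p->S2 S1-q->S3 S2-p->S4 S2-q->S3 S3-p->S5 S3-q->S6 S4-p->S7 S4-q->S3 S5-p->S8 S5-q->S6 S6-p->S6 S6-q->S6 S7-p->S7 S7-q->S9 S8-p->S9 S8-q->S6 S9-p->S9 S9-q->S6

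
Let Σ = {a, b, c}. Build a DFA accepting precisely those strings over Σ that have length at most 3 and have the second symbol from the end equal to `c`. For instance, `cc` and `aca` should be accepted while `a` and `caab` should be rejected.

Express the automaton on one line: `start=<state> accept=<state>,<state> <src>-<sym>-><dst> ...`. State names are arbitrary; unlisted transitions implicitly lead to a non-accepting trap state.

start=q0 accept=q5,q6 q0-a->q1 q0-b->q1 q0-c->q2 q1-a->q3 q1-b->q3 q1-c->q4 q2-a->q5 q2-b->q5 q2-c->q6 q3-a->q3 q3-b->q3 q3-c->q3 q4-a->q5 q4-b->q5 q4-c->q5 q5-a->q3 q5-b->q3 q5-c->q3 q6-a->q5 q6-b->q5 q6-c->q5

Run two small machines in parallel and take their product. One (5 states) tracks the input length, saturating at 4; the other (13 states) tracks the last 2 symbols read. Each combined state is a pair, one component from each; accept when both components accept. After merging equivalent states the machine shrinks.
        a   b   c  
>  q0   q1  q1  q2 
   q1   q3  q3  q4 
   q2   q5  q5  q6 
   q3   q3  q3  q3 
   q4   q5  q5  q5 
 * q5   q3  q3  q3 
 * q6   q5  q5  q5 
(> = start, * = accepting)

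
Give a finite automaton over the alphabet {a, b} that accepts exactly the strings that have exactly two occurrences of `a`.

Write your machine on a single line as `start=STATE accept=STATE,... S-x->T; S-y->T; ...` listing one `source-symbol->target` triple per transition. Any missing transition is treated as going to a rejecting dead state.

start=s0; accept=s2; s0-a->s1; s0-b->s0; s1-a->s2; s1-b->s1; s2-a->s3; s2-b->s2; s3-a->s3; s3-b->s3

Count `a`s, saturating at 3: states s0 through s2 mean 0 through 2 `a`s seen; s3 means more than 2. Each `a` increments (capped at s3); other symbols loop. Accept from {s2}.
4 states suffice.
        a   b  
>  s0   s1  s0 
   s1   s2  s1 
 * s2   s3  s2 
   s3   s3  s3 
(> = start, * = accepting)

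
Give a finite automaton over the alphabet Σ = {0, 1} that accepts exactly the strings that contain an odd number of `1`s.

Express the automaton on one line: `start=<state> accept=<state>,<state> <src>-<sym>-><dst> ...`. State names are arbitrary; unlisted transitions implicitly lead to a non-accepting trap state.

start=S0 accept=S1 S0-0->S0 S0-1->S1 S1-0->S1 S1-1->S0

Keep the running count of `1`s modulo 2: each `1` advances along the cycle S0 → S1 → S0 while other symbols loop. Accept at S1.
2 states suffice.
        0   1  
>  S0   S0  S1 
 * S1   S1  S0 
(> = start, * = accepting)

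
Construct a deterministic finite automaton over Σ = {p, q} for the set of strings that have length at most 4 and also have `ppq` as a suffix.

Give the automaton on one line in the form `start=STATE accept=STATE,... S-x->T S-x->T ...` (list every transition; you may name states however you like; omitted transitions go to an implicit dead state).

Build one automaton per condition and run them in lockstep. One (6 states) tracks the input length, saturating at 5; the other (4 states) tracks how much of the suffix `ppq` has currently been matched. Each combined state is a pair, one component from each; accept when both components accept.
With 18 states:
       p  q 
>  A   B  C 
   B   D  E 
   C   F  E 
   D   G  H 
   E   I  J 
   F   G  J 
   G   K  L 
 * H   M  N 
   I   K  N 
   J   M  N 
   K   O  P 
 * L   Q  R 
   M   O  R 
   N   Q  R 
   O   O  P 
   P   Q  R 
   Q   O  R 
   R   Q  R 
(> = start, * = accepting)

start=A accept=H,L A-p->B A-q->C B-p->D B-q->E C-p->F C-q->E D-p->G D-q->H E-p->I E-q->J F-p->G F-q->J G-p->K G-q->L H-p->M H-q->N I-p->K I-q->N J-p->M J-q->N K-p->O K-q->P L-p->Q L-q->R M-p->O M-q->R N-p->Q N-q->R O-p->O O-q->P P-p->Q P-q->R Q-p->O Q-q->R R-p->Q R-q->R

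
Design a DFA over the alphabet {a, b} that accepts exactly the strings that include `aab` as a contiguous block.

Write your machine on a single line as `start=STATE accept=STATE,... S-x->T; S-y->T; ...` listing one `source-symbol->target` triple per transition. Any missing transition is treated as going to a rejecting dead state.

Track how much of `aab` has been matched so far: state s0 is no progress, s3 is the absorbing accept state reached once `aab` has occurred. Intermediate states record partial matches; on a mismatch, fall back to the longest reusable overlap.
A 4-state machine:
        a   b  
>  s0   s1  s0 
   s1   s2  s0 
   s2   s2  s3 
 * s3   s3  s3 
(> = start, * = accepting)

start=s0; accept=s3; s0-a->s1; s0-b->s0; s1-a->s2; s1-b->s0; s2-a->s2; s2-b->s3; s3-a->s3; s3-b->s3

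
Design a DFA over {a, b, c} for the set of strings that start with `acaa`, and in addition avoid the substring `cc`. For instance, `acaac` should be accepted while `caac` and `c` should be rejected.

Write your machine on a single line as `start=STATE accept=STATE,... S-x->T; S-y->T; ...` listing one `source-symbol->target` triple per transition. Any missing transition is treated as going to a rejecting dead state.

Run two small machines in parallel and take their product. The first has 6 states tracking whether the input so far still matches the prefix `acaa`; the second has 3 states tracking partial matches of the forbidden pattern `cc`. A product state is a pair (one from each), accepting exactly when both do. Minimizing collapses redundant product states.
        a   b   c  
>  S0   S1  S2  S2 
   S1   S2  S2  S3 
   S2   S2  S2  S2 
   S3   S4  S2  S2 
   S4   S5  S2  S2 
 * S5   S5  S5  S6 
 * S6   S5  S5  S2 
(> = start, * = accepting)

start=S0; accept=S5,S6; S0-a->S1; S0-b->S2; S0-c->S2; S1-a->S2; S1-b->S2; S1-c->S3; S2-a->S2; S2-b->S2; S2-c->S2; S3-a->S4; S3-b->S2; S3-c->S2; S4-a->S5; S4-b->S2; S4-c->S2; S5-a->S5; S5-b->S5; S5-c->S6; S6-a->S5; S6-b->S5; S6-c->S2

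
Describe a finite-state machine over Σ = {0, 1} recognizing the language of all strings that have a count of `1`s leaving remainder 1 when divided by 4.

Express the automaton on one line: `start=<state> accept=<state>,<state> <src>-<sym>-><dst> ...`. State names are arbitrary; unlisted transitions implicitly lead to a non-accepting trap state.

start=q0 accept=q1 q0-0->q0 q0-1->q1 q1-0->q1 q1-1->q2 q2-0->q2 q2-1->q3 q3-0->q3 q3-1->q0

Keep the running count of `1`s modulo 4: each `1` advances along the cycle q0 → q1 → q2 → q3 → q0 while other symbols loop. Accept at q1.
4 states suffice.
        0   1  
>  q0   q0  q1 
 * q1   q1  q2 
   q2   q2  q3 
   q3   q3  q0 
(> = start, * = accepting)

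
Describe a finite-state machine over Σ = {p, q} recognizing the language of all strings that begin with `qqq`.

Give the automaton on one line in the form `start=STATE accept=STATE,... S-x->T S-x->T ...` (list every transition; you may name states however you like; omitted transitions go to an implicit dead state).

start=s0 accept=s3 s0-p->s4 s0-q->s1 s1-p->s4 s1-q->s2 s2-p->s4 s2-q->s3 s3-p->s3 s3-q->s3 s4-p->s4 s4-q->s4

Walk along `qqq` while the input agrees: from s0 take `q` to s1, and so on. Any deviation drops to the rejecting sink s4. Once s3 is reached the prefix is confirmed and every continuation is accepted.
A 5-state machine:
        p   q  
>  s0   s4  s1 
   s1   s4  s2 
   s2   s4  s3 
 * s3   s3  s3 
   s4   s4  s4 
(> = start, * = accepting)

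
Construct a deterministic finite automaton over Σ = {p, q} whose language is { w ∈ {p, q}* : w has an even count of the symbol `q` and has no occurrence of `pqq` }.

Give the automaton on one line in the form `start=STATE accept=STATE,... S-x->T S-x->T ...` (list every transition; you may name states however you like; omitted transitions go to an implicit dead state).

start=A accept=A,B,G A-p->B A-q->C B-p->B B-q->D C-p->E C-q->A D-p->E D-q->F E-p->E E-q->G F-p->F F-q->H G-p->B G-q->H H-p->H H-q->F

Handle the two conditions separately and then intersect. The first has 2 states tracking the count of `q`s modulo 2; the second has 4 states tracking partial matches of the forbidden pattern `pqq`. A product state is a pair (one from each), accepting exactly when both do.
An 8-state machine:
       p  q 
>* A   B  C 
 * B   B  D 
   C   E  A 
   D   E  F 
   E   E  G 
   F   F  H 
 * G   B  H 
   H   H  F 
(> = start, * = accepting)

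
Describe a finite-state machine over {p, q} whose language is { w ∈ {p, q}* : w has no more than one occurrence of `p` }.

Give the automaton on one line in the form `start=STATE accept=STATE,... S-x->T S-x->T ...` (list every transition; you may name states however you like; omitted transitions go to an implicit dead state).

start=s0 accept=s0,s1 s0-p->s1 s0-q->s0 s1-p->s2 s1-q->s1 s2-p->s2 s2-q->s2

Only the number of `p`s matters, and only up to 2. Make a chain s0 → s1 → s2 advanced by each `p` (with s2 absorbing); every other symbol self-loops. The accepting set is {s0, s1}.
3 states suffice.
        p   q  
>* s0   s1  s0 
 * s1   s2  s1 
   s2   s2  s2 
(> = start, * = accepting)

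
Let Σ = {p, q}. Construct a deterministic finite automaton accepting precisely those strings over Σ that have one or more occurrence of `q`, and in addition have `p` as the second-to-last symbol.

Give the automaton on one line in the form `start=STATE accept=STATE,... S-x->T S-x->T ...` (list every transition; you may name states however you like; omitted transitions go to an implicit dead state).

start=s0 accept=s3,s5 s0-p->s1 s0-q->s2 s1-p->s1 s1-q->s3 s2-p->s4 s2-q->s2 s3-p->s4 s3-q->s2 s4-p->s5 s4-q->s3 s5-p->s5 s5-q->s3

Run two small machines in parallel and take their product. The first has 3 states tracking the count of `q`s, saturating at 2; the second has 7 states tracking the last 2 symbols read. A product state is a pair (one from each), accepting exactly when both do. Minimizing collapses redundant product states.
6 states suffice.
        p   q  
>  s0   s1  s2 
   s1   s1  s3 
   s2   s4  s2 
 * s3   s4  s2 
   s4   s5  s3 
 * s5   s5  s3 
(> = start, * = accepting)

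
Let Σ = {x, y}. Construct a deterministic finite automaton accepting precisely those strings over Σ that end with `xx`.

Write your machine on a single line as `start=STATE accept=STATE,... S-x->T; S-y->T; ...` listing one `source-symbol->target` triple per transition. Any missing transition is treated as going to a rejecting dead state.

start=s0; accept=s2; s0-x->s1; s0-y->s0; s1-x->s2; s1-y->s0; s2-x->s2; s2-y->s0

Let each state record the length of the longest suffix of the input read so far that is also a prefix of `xx`. s1 means the last symbol is `x`; s2 means the last 2 symbols are `xx`. Accept only at s2, where the string currently ends in `xx`.
3 states suffice.
        x   y  
>  s0   s1  s0 
   s1   s2  s0 
 * s2   s2  s0 
(> = start, * = accepting)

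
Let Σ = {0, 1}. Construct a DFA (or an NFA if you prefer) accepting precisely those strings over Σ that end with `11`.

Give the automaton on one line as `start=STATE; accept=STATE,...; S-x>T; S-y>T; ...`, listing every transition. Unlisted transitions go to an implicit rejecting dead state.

start=q0; accept=q2; q0-0>q0; q0-1>q1; q1-0>q0; q1-1>q2; q2-0>q0; q2-1>q2

Remember how much of `11` the current input suffix matches. State q0 means no match yet; q1 means the last symbol is `1`; q2 means the last 2 symbols are `11`. Only q2 accepts. On a mismatch, fall back to the longest proper suffix that is still a prefix of `11`.
3 states suffice.
        0   1  
>  q0   q0  q1 
   q1   q0  q2 
 * q2   q0  q2 
(> = start, * = accepting)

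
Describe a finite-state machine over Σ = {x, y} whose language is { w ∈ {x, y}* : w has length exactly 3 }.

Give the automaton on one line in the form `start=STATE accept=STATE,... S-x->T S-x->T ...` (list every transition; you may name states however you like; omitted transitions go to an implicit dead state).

start=s0 accept=s3 s0-x->s1 s0-y->s1 s1-x->s2 s1-y->s2 s2-x->s3 s2-y->s3 s3-x->s4 s3-y->s4 s4-x->s4 s4-y->s4

Count input length up to 4: every symbol moves from s0 toward s4, which means 'more than 3' and absorbs. Accept from {s3}.
With 5 states:
        x   y  
>  s0   s1  s1 
   s1   s2  s2 
   s2   s3  s3 
 * s3   s4  s4 
   s4   s4  s4 
(> = start, * = accepting)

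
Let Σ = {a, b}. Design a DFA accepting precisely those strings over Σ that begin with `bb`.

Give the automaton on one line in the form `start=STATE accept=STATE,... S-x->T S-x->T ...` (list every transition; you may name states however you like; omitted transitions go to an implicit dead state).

Walk along `bb` while the input agrees: from s0 take `b` to s1, and so on. Any deviation drops to the rejecting sink s3. Once s2 is reached the prefix is confirmed and every continuation is accepted.
A 4-state machine:
        a   b  
>  s0   s3  s1 
   s1   s3  s2 
 * s2   s2  s2 
   s3   s3  s3 
(> = start, * = accepting)

start=s0 accept=s2 s0-a->s3 s0-b->s1 s1-a->s3 s1-b->s2 s2-a->s2 s2-b->s2 s3-a->s3 s3-b->s3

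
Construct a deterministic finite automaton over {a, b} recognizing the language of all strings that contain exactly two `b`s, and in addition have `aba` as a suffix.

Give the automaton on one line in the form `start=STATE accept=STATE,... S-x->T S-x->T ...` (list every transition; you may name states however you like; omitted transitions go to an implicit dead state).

start=q0 accept=q5 q0-a->q0 q0-b->q1 q1-a->q2 q1-b->q3 q2-a->q2 q2-b->q4 q3-a->q3 q3-b->q3 q4-a->q5 q4-b->q3 q5-a->q3 q5-b->q3

Run two small machines in parallel and take their product. One (4 states) tracks the count of `b`s, saturating at 3; the other (4 states) tracks how much of the suffix `aba` has currently been matched. Each combined state is a pair, one component from each; accept when both components accept. Equivalent product states are then merged.
        a   b  
>  q0   q0  q1 
   q1   q2  q3 
   q2   q2  q4 
   q3   q3  q3 
   q4   q5  q3 
 * q5   q3  q3 
(> = start, * = accepting)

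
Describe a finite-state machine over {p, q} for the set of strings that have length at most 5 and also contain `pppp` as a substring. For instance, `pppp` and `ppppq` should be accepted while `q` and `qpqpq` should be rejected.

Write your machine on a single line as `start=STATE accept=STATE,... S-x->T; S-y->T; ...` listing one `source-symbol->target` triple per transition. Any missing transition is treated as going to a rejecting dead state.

start=s0; accept=s8,s10; s0-p->s1; s0-q->s2; s1-p->s3; s1-q->s4; s2-p->s5; s2-q->s4; s3-p->s6; s3-q->s4; s4-p->s4; s4-q->s4; s5-p->s7; s5-q->s4; s6-p->s8; s6-q->s4; s7-p->s9; s7-q->s4; s8-p->s10; s8-q->s10; s9-p->s10; s9-q->s4; s10-p->s4; s10-q->s4

Run two small machines in parallel and take their product. One (7 states) tracks the input length, saturating at 6; the other (5 states) tracks whether and how much of `pppp` has been seen. Each combined state is a pair, one component from each; accept when both components accept. Equivalent product states are then merged.
With 11 states:
          p    q  
>  s0     s1   s2 
   s1     s3   s4 
   s2     s5   s4 
   s3     s6   s4 
   s4     s4   s4 
   s5     s7   s4 
   s6     s8   s4 
   s7     s9   s4 
 * s8    s10  s10 
   s9    s10   s4 
 * s10    s4   s4 
(> = start, * = accepting)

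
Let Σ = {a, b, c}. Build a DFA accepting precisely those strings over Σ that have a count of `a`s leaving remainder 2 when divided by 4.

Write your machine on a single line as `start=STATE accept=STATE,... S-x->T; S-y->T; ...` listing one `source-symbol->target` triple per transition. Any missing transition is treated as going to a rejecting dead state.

The only thing that matters is how many `a`s have appeared, reduced mod 4. Use one state per residue: q0 for 0, …, q3 for 3. Reading `a` moves to the next residue; anything else stays put. q2 is accepting.
A 4-state machine:
        a   b   c  
>  q0   q1  q0  q0 
   q1   q2  q1  q1 
 * q2   q3  q2  q2 
   q3   q0  q3  q3 
(> = start, * = accepting)

start=q0; accept=q2; q0-a->q1; q0-b->q0; q0-c->q0; q1-a->q2; q1-b->q1; q1-c->q1; q2-a->q3; q2-b->q2; q2-c->q2; q3-a->q0; q3-b->q3; q3-c->q3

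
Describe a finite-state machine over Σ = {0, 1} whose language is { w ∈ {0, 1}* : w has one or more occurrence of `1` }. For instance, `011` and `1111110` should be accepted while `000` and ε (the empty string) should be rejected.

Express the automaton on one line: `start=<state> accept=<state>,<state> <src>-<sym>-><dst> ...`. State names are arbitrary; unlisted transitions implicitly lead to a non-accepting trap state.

start=q0 accept=q1,q2 q0-0->q0 q0-1->q1 q1-0->q1 q1-1->q2 q2-0->q2 q2-1->q2

Count `1`s, saturating at 2: state q0 means no `1` yet, q1 means one `1` seen, q2 means more than one. Each `1` increments (capped at q2); other symbols loop. Accept from {q1, q2}.
3 states suffice.
        0   1  
>  q0   q0  q1 
 * q1   q1  q2 
 * q2   q2  q2 
(> = start, * = accepting)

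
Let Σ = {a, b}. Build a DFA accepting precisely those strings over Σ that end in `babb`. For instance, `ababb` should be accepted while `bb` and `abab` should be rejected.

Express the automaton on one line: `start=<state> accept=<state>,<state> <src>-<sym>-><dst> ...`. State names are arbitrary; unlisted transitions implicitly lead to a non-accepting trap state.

start=q0 accept=q4 q0-a->q0 q0-b->q1 q1-a->q2 q1-b->q1 q2-a->q0 q2-b->q3 q3-a->q2 q3-b->q4 q4-a->q2 q4-b->q1

Remember how much of `babb` the current input suffix matches. State q0 means no match yet; q1 means the last symbol is `b`; q2 means the last 2 symbols are `ba`; q3 means the last 3 symbols are `bab`; q4 means the last 4 symbols are `babb`. Only q4 accepts. On a mismatch, fall back to the longest proper suffix that is still a prefix of `babb`.
With 5 states:
        a   b  
>  q0   q0  q1 
   q1   q2  q1 
   q2   q0  q3 
   q3   q2  q4 
 * q4   q2  q1 
(> = start, * = accepting)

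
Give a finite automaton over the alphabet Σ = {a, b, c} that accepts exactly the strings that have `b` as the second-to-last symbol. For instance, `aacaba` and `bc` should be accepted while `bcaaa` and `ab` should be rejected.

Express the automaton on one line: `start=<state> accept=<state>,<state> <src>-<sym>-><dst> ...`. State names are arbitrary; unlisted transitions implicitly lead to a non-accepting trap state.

start=q0 accept=q7,q8,q9 q0-a->q1 q0-b->q2 q0-c->q3 q1-a->q4 q1-b->q5 q1-c->q6 q2-a->q7 q2-b->q8 q2-c->q9 q3-a->q10 q3-b->q11 q3-c->q12 q4-a->q4 q4-b->q5 q4-c->q6 q5-a->q7 q5-b->q8 q5-c->q9 q6-a->q10 q6-b->q11 q6-c->q12 q7-a->q4 q7-b->q5 q7-c->q6 q8-a->q7 q8-b->q8 q8-c->q9 q9-a->q10 q9-b->q11 q9-c->q12 q10-a->q4 q10-b->q5 q10-c->q6 q11-a->q7 q11-b->q8 q11-c->q9 q12-a->q10 q12-b->q11 q12-c->q12

Because acceptance depends on a position counted from the end, the machine has to buffer the most recent 2 symbols. Make each state the string of the last up-to-2 symbols read; on input `x` shift the window left and append `x`. Accept when the buffered window has length 2 and begins with `b`.
          a    b    c  
>  q0     q1   q2   q3 
   q1     q4   q5   q6 
   q2     q7   q8   q9 
   q3    q10  q11  q12 
   q4     q4   q5   q6 
   q5     q7   q8   q9 
   q6    q10  q11  q12 
 * q7     q4   q5   q6 
 * q8     q7   q8   q9 
 * q9    q10  q11  q12 
   q10    q4   q5   q6 
   q11    q7   q8   q9 
   q12   q10  q11  q12 
(> = start, * = accepting)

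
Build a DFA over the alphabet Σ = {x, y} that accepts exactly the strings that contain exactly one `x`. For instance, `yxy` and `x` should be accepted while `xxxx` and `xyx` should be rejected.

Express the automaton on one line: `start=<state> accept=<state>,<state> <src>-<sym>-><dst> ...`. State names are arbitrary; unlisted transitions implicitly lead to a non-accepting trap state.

Count `x`s, saturating at 2: state A means no `x` yet, B means one `x` seen, C means more than one. Each `x` increments (capped at C); other symbols loop. Accept from {B}.
       x  y 
>  A   B  A 
 * B   C  B 
   C   C  C 
(> = start, * = accepting)

start=A accept=B A-x->B A-y->A B-x->C B-y->B C-x->C C-y->C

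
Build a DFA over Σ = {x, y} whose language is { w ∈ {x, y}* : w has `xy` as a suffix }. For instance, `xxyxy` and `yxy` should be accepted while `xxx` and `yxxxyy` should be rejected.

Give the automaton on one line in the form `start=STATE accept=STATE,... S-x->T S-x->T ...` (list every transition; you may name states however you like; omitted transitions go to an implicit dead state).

start=S0 accept=S2 S0-x->S1 S0-y->S0 S1-x->S1 S1-y->S2 S2-x->S1 S2-y->S0

Remember how much of `xy` the current input suffix matches. State S0 means no match yet; S1 means the last symbol is `x`; S2 means the last 2 symbols are `xy`. Only S2 accepts. On a mismatch, fall back to the longest proper suffix that is still a prefix of `xy`.
With 3 states:
        x   y  
>  S0   S1  S0 
   S1   S1  S2 
 * S2   S1  S0 
(> = start, * = accepting)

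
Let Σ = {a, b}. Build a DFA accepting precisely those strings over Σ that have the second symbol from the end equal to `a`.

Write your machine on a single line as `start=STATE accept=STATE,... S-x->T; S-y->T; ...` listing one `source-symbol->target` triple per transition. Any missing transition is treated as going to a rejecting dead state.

start=S0; accept=S3,S4; S0-a->S1; S0-b->S2; S1-a->S3; S1-b->S4; S2-a->S5; S2-b->S6; S3-a->S3; S3-b->S4; S4-a->S5; S4-b->S6; S5-a->S3; S5-b->S4; S6-a->S5; S6-b->S6

A DFA must remember the last 2 symbols (since which symbol is second-to-last isn't known until the input ends). Use one state per possible window of the last ≤2 symbols; accept from those whose window starts with `a`.
With 7 states:
        a   b  
>  S0   S1  S2 
   S1   S3  S4 
   S2   S5  S6 
 * S3   S3  S4 
 * S4   S5  S6 
   S5   S3  S4 
   S6   S5  S6 
(> = start, * = accepting)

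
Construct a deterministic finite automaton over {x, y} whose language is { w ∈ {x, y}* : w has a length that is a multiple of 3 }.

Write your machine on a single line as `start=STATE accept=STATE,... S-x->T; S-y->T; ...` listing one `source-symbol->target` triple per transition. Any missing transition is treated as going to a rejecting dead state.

start=q0; accept=q0; q0-x->q1; q0-y->q1; q1-x->q2; q1-y->q2; q2-x->q0; q2-y->q0

Only the length mod 3 matters, so use a 3-cycle: from any state, every input symbol moves to the next state, wrapping q2 back to q0. Mark q0 accepting.
A 3-state machine:
        x   y  
>* q0   q1  q1 
   q1   q2  q2 
   q2   q0  q0 
(> = start, * = accepting)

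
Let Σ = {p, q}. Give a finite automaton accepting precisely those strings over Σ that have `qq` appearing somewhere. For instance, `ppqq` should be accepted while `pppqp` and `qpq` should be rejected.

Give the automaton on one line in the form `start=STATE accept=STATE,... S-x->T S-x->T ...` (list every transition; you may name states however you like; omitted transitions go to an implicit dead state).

Track how much of `qq` has been matched so far: state s0 is no progress, s2 is the absorbing accept state reached once `qq` has occurred. Intermediate states record partial matches; on a mismatch, fall back to the longest reusable overlap.
A 3-state machine:
        p   q  
>  s0   s0  s1 
   s1   s0  s2 
 * s2   s2  s2 
(> = start, * = accepting)

start=s0 accept=s2 s0-p->s0 s0-q->s1 s1-p->s0 s1-q->s2 s2-p->s2 s2-q->s2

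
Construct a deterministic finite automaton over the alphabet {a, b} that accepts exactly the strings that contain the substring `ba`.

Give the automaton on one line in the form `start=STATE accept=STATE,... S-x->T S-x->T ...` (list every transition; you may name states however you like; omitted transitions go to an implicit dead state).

start=s0 accept=s2 s0-a->s0 s0-b->s1 s1-a->s2 s1-b->s1 s2-a->s2 s2-b->s2

States s0..s1 record the length of the longest prefix of `ba` that matches the current input suffix. Reaching s2 means `ba` has been seen, and we stay there forever. Accept from s2.
3 states suffice.
        a   b  
>  s0   s0  s1 
   s1   s2  s1 
 * s2   s2  s2 
(> = start, * = accepting)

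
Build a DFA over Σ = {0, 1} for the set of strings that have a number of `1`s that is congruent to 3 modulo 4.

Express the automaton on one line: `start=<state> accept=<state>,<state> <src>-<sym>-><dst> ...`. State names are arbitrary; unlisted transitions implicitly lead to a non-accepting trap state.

The only thing that matters is how many `1`s have appeared, reduced mod 4. Use one state per residue: S0 for 0, …, S3 for 3. Reading `1` moves to the next residue; anything else stays put. S3 is accepting.
4 states suffice.
        0   1  
>  S0   S0  S1 
   S1   S1  S2 
   S2   S2  S3 
 * S3   S3  S0 
(> = start, * = accepting)

start=S0 accept=S3 S0-0->S0 S0-1->S1 S1-0->S1 S1-1->S2 S2-0->S2 S2-1->S3 S3-0->S3 S3-1->S0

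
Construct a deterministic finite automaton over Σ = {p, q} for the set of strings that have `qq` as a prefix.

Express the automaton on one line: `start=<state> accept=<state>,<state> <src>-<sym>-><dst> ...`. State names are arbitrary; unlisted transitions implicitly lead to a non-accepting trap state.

Walk along `qq` while the input agrees: from S0 take `q` to S1, and so on. Any deviation drops to the rejecting sink S3. Once S2 is reached the prefix is confirmed and every continuation is accepted.
With 4 states:
        p   q  
>  S0   S3  S1 
   S1   S3  S2 
 * S2   S2  S2 
   S3   S3  S3 
(> = start, * = accepting)

start=S0 accept=S2 S0-p->S3 S0-q->S1 S1-p->S3 S1-q->S2 S2-p->S2 S2-q->S2 S3-p->S3 S3-q->S3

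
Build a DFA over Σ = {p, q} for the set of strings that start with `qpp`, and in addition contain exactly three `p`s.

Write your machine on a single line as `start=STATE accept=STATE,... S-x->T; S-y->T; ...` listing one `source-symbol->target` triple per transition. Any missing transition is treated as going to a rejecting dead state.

start=S0; accept=S5; S0-p->S1; S0-q->S2; S1-p->S1; S1-q->S1; S2-p->S3; S2-q->S1; S3-p->S4; S3-q->S1; S4-p->S5; S4-q->S4; S5-p->S1; S5-q->S5

Build one automaton per condition and run them in lockstep. The first has 5 states tracking whether the input so far still matches the prefix `qpp`; the second has 5 states tracking the count of `p`s, saturating at 4. A product state is a pair (one from each), accepting exactly when both do. After merging equivalent states the machine shrinks.
6 states suffice.
        p   q  
>  S0   S1  S2 
   S1   S1  S1 
   S2   S3  S1 
   S3   S4  S1 
   S4   S5  S4 
 * S5   S1  S5 
(> = start, * = accepting)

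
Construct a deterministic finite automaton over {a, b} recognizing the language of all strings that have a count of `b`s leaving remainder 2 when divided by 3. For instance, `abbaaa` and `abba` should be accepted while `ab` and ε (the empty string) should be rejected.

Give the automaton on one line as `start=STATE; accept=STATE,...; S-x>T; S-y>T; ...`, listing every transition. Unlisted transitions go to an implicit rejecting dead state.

The only thing that matters is how many `b`s have appeared, reduced mod 3. Use one state per residue: q0 for 0, …, q2 for 2. Reading `b` moves to the next residue; anything else stays put. q2 is accepting.
        a   b  
>  q0   q0  q1 
   q1   q1  q2 
 * q2   q2  q0 
(> = start, * = accepting)

start=q0; accept=q2; q0-a>q0; q0-b>q1; q1-a>q1; q1-b>q2; q2-a>q2; q2-b>q0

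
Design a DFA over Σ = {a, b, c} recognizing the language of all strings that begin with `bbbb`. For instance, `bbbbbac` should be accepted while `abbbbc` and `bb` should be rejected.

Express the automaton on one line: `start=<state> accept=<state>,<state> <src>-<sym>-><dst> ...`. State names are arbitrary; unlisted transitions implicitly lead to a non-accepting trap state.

Walk along `bbbb` while the input agrees: from s0 take `b` to s1, and so on. Any deviation drops to the rejecting sink s5. Once s4 is reached the prefix is confirmed and every continuation is accepted.
        a   b   c  
>  s0   s5  s1  s5 
   s1   s5  s2  s5 
   s2   s5  s3  s5 
   s3   s5  s4  s5 
 * s4   s4  s4  s4 
   s5   s5  s5  s5 
(> = start, * = accepting)

start=s0 accept=s4 s0-a->s5 s0-b->s1 s0-c->s5 s1-a->s5 s1-b->s2 s1-c->s5 s2-a->s5 s2-b->s3 s2-c->s5 s3-a->s5 s3-b->s4 s3-c->s5 s4-a->s4 s4-b->s4 s4-c->s4 s5-a->s5 s5-b->s5 s5-c->s5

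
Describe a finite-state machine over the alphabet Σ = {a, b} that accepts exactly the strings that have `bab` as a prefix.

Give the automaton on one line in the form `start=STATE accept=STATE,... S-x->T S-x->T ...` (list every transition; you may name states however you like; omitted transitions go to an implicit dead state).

Walk along `bab` while the input agrees: from s0 take `b` to s1, and so on. Any deviation drops to the rejecting sink s4. Once s3 is reached the prefix is confirmed and every continuation is accepted.
With 5 states:
        a   b  
>  s0   s4  s1 
   s1   s2  s4 
   s2   s4  s3 
 * s3   s3  s3 
   s4   s4  s4 
(> = start, * = accepting)

start=s0 accept=s3 s0-a->s4 s0-b->s1 s1-a->s2 s1-b->s4 s2-a->s4 s2-b->s3 s3-a->s3 s3-b->s3 s4-a->s4 s4-b->s4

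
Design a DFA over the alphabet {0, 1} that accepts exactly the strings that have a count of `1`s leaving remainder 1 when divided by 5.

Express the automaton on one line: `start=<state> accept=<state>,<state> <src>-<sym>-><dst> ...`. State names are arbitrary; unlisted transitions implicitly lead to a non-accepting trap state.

start=q0 accept=q1 q0-0->q0 q0-1->q1 q1-0->q1 q1-1->q2 q2-0->q2 q2-1->q3 q3-0->q3 q3-1->q4 q4-0->q4 q4-1->q0

The only thing that matters is how many `1`s have appeared, reduced mod 5. Use one state per residue: q0 for 0, …, q4 for 4. Reading `1` moves to the next residue; anything else stays put. q1 is accepting.
5 states suffice.
        0   1  
>  q0   q0  q1 
 * q1   q1  q2 
   q2   q2  q3 
   q3   q3  q4 
   q4   q4  q0 
(> = start, * = accepting)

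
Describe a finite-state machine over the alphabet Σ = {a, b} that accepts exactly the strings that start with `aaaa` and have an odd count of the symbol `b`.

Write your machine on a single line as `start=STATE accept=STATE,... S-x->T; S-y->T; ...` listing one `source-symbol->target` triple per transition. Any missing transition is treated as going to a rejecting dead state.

start=q0; accept=q7; q0-a->q1; q0-b->q2; q1-a->q3; q1-b->q2; q2-a->q2; q2-b->q4; q3-a->q5; q3-b->q2; q4-a->q4; q4-b->q2; q5-a->q6; q5-b->q2; q6-a->q6; q6-b->q7; q7-a->q7; q7-b->q6

Run two small machines in parallel and take their product. One (6 states) tracks whether the input so far still matches the prefix `aaaa`; the other (2 states) tracks the count of `b`s modulo 2. Each combined state is a pair, one component from each; accept when both components accept.
An 8-state machine:
        a   b  
>  q0   q1  q2 
   q1   q3  q2 
   q2   q2  q4 
   q3   q5  q2 
   q4   q4  q2 
   q5   q6  q2 
   q6   q6  q7 
 * q7   q7  q6 
(> = start, * = accepting)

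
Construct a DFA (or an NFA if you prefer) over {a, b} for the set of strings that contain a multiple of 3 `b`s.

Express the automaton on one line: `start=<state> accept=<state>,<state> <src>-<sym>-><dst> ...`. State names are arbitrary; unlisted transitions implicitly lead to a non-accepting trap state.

Keep the running count of `b`s modulo 3: each `b` advances along the cycle S0 → S1 → S2 → S0 while other symbols loop. Accept at S0.
        a   b  
>* S0   S0  S1 
   S1   S1  S2 
   S2   S2  S0 
(> = start, * = accepting)

start=S0 accept=S0 S0-a->S0 S0-b->S1 S1-a->S1 S1-b->S2 S2-a->S2 S2-b->S0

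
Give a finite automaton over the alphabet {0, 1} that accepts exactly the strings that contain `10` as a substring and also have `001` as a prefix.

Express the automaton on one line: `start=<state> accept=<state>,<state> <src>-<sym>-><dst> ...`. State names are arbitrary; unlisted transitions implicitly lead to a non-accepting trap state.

Handle the two conditions separately and then intersect. One (3 states) tracks whether and how much of `10` has been seen; the other (5 states) tracks whether the input so far still matches the prefix `001`. Each combined state is a pair, one component from each; accept when both components accept. Equivalent product states are then merged.
6 states suffice.
       0  1 
>  A   B  C 
   B   D  C 
   C   C  C 
   D   C  E 
   E   F  E 
 * F   F  F 
(> = start, * = accepting)

start=A accept=F A-0->B A-1->C B-0->D B-1->C C-0->C C-1->C D-0->C D-1->E E-0->F E-1->E F-0->F F-1->F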